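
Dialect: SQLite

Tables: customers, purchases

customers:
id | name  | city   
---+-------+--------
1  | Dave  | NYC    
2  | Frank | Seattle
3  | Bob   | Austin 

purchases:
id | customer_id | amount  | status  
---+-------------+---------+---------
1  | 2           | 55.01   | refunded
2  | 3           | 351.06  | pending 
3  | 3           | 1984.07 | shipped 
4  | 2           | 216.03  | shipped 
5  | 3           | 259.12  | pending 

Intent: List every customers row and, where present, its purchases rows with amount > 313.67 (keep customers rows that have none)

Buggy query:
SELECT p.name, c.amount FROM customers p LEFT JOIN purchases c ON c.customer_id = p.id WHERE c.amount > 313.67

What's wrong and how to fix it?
Bug: A WHERE condition on the right-hand table after LEFT JOIN drops unmatched parents

Fix: Put 'c.amount > 313.67' in the JOIN's ON clause instead of WHERE

Corrected query:
SELECT p.name, c.amount FROM customers p LEFT JOIN purchases c ON c.customer_id = p.id AND c.amount > 313.67

Result:
name  | amount 
------+--------
Dave  | NULL   
Frank | NULL   
Bob   | 351.06 
Bob   | 1984.07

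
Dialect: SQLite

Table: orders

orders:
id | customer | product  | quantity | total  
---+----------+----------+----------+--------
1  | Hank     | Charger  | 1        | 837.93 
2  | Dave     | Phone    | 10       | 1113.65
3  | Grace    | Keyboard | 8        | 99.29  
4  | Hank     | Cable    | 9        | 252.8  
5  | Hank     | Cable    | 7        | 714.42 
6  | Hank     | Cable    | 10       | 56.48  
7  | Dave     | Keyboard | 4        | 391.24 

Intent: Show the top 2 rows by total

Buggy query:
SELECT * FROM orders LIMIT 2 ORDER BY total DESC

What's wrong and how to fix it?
Bug: ORDER BY cannot follow LIMIT; LIMIT is the final clause

Fix: Sort with ORDER BY, then apply LIMIT

Corrected query:
SELECT * FROM orders ORDER BY total DESC LIMIT 2

Result:
id | customer | product | quantity | total  
---+----------+---------+----------+--------
2  | Dave     | Phone   | 10       | 1113.65
1  | Hank     | Charger | 1        | 837.93 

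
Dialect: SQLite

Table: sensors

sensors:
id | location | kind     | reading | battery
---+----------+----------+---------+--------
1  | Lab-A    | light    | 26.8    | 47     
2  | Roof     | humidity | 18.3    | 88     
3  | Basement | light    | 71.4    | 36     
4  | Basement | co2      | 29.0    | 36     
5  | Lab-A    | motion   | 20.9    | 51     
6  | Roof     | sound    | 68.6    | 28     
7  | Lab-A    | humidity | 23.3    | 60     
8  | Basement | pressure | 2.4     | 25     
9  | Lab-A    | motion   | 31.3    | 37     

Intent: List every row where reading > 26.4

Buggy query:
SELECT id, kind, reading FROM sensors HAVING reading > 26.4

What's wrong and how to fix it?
Bug: This is a non-aggregate query (no GROUP BY, no aggregates), so in SQLite the HAVING clause is invalid here; a row-level condition belongs in WHERE

Fix: Replace HAVING with WHERE since the condition applies to individual rows

Corrected query:
SELECT id, kind, reading FROM sensors WHERE reading > 26.4

Result:
id | kind   | reading
---+--------+--------
1  | light  | 26.8   
3  | light  | 71.4   
4  | co2    | 29     
6  | sound  | 68.6   
9  | motion | 31.3   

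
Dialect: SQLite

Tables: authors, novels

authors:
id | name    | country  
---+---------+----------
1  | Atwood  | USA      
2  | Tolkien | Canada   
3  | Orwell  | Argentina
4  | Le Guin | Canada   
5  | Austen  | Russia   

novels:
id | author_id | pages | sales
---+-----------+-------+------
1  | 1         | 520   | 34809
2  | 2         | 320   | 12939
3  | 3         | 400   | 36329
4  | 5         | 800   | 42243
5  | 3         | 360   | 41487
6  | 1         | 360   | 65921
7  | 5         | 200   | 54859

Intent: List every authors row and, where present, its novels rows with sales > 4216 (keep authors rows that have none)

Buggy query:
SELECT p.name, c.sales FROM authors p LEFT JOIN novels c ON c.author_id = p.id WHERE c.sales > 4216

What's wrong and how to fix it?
Bug: Filtering c.sales in WHERE discards the NULL rows produced by LEFT JOIN, turning it into an inner join

Fix: Put 'c.sales > 4216' in the JOIN's ON clause instead of WHERE

Corrected query:
SELECT p.name, c.sales FROM authors p LEFT JOIN novels c ON c.author_id = p.id AND c.sales > 4216

Result:
name    | sales
--------+------
Atwood  | 34809
Atwood  | 65921
Tolkien | 12939
Orwell  | 36329
Orwell  | 41487
Le Guin | NULL 
Austen  | 42243
Austen  | 54859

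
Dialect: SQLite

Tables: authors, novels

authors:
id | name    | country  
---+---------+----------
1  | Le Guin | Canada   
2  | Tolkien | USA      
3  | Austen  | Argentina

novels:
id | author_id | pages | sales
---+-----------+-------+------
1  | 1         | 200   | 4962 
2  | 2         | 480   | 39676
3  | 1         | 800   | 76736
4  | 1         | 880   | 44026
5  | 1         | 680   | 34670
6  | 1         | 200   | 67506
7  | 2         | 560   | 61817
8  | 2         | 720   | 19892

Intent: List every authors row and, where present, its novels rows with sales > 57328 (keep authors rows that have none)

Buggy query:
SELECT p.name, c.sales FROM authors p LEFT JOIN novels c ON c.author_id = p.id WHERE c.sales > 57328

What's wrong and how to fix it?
Bug: A WHERE condition on the right-hand table after LEFT JOIN drops unmatched parents

Fix: Put 'c.sales > 57328' in the JOIN's ON clause instead of WHERE

Corrected query:
SELECT p.name, c.sales FROM authors p LEFT JOIN novels c ON c.author_id = p.id AND c.sales > 57328

Result:
name    | sales
--------+------
Le Guin | 67506
Le Guin | 76736
Tolkien | 61817
Austen  | NULL 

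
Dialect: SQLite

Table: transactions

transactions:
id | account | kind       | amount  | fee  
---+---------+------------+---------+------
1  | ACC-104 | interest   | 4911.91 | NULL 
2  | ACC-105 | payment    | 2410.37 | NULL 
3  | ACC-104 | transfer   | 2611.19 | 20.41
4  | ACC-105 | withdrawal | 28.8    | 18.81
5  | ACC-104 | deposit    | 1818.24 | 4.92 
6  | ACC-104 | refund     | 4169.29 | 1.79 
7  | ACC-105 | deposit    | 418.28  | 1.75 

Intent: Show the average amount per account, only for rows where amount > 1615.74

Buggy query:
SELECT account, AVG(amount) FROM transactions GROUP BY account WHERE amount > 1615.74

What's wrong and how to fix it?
Bug: WHERE cannot follow GROUP BY

Fix: Place WHERE between FROM and GROUP BY

Corrected query:
SELECT account, AVG(amount) FROM transactions WHERE amount > 1615.74 GROUP BY account

Result:
account | AVG(amount)
--------+------------
ACC-104 | 3377.6575  
ACC-105 | 2410.37    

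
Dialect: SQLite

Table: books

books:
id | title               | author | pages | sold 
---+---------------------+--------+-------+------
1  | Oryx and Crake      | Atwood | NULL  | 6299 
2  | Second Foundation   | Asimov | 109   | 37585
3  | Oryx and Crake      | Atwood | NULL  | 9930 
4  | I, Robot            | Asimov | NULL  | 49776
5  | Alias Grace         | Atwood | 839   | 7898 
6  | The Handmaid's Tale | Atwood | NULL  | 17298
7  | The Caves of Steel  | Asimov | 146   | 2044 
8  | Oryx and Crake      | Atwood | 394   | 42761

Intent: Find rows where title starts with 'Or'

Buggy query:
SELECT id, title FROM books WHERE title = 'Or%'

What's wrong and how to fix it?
Bug: '=' compares the literal string including the % character; pattern matching needs LIKE

Fix: Use LIKE for wildcard pattern matching

Corrected query:
SELECT id, title FROM books WHERE title LIKE 'Or%'

Result:
id | title         
---+---------------
1  | Oryx and Crake
3  | Oryx and Crake
8  | Oryx and Crake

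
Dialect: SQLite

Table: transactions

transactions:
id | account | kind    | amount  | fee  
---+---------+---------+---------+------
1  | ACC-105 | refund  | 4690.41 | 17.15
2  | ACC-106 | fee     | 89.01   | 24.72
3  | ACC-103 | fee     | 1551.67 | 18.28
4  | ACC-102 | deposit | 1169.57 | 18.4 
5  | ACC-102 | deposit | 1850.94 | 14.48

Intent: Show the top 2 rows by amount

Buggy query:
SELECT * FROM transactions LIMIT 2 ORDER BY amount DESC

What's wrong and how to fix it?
Bug: LIMIT must come after ORDER BY

Fix: Sort with ORDER BY, then apply LIMIT

Corrected query:
SELECT * FROM transactions ORDER BY amount DESC LIMIT 2

Result:
id | account | kind    | amount  | fee  
---+---------+---------+---------+------
1  | ACC-105 | refund  | 4690.41 | 17.15
5  | ACC-102 | deposit | 1850.94 | 14.48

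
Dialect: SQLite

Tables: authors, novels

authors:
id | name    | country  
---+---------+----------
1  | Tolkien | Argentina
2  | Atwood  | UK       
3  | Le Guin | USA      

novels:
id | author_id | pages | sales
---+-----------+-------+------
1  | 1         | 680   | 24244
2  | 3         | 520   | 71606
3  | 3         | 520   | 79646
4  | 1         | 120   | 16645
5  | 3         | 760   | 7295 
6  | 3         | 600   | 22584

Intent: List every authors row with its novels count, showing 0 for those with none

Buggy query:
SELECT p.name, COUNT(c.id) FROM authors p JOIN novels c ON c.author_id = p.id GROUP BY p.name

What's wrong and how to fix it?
Bug: INNER JOIN drops authors rows that have no matching novels rows

Fix: Use LEFT JOIN so parents without children still appear (COUNT(c.id) gives 0)

Corrected query:
SELECT p.name, COUNT(c.id) FROM authors p LEFT JOIN novels c ON c.author_id = p.id GROUP BY p.name

Result:
name    | COUNT(c.id)
--------+------------
Atwood  | 0          
Le Guin | 4          
Tolkien | 2          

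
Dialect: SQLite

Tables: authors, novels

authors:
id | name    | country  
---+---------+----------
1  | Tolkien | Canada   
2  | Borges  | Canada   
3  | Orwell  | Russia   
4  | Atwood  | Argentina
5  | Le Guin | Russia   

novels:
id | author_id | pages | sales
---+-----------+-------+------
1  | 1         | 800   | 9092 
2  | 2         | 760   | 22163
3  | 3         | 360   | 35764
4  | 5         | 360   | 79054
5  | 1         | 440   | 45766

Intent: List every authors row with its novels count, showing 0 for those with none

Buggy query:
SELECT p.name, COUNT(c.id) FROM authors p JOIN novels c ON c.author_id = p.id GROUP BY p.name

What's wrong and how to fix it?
Bug: INNER JOIN drops authors rows that have no matching novels rows

Fix: Switch to LEFT JOIN to retain unmatched parent rows

Corrected query:
SELECT p.name, COUNT(c.id) FROM authors p LEFT JOIN novels c ON c.author_id = p.id GROUP BY p.name

Result:
name    | COUNT(c.id)
--------+------------
Atwood  | 0          
Borges  | 1          
Le Guin | 1          
Orwell  | 1          
Tolkien | 2          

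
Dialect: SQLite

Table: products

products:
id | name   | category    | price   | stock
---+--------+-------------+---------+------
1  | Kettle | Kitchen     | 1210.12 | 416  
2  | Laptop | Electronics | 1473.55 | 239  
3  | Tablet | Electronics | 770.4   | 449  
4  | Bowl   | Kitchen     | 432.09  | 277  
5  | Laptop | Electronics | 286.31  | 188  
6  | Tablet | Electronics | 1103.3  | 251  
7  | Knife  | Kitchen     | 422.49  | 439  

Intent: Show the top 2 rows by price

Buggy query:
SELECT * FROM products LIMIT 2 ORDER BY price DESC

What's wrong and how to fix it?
Bug: LIMIT must come after ORDER BY

Fix: Sort with ORDER BY, then apply LIMIT

Corrected query:
SELECT * FROM products ORDER BY price DESC LIMIT 2

Result:
id | name   | category    | price   | stock
---+--------+-------------+---------+------
2  | Laptop | Electronics | 1473.55 | 239  
1  | Kettle | Kitchen     | 1210.12 | 416  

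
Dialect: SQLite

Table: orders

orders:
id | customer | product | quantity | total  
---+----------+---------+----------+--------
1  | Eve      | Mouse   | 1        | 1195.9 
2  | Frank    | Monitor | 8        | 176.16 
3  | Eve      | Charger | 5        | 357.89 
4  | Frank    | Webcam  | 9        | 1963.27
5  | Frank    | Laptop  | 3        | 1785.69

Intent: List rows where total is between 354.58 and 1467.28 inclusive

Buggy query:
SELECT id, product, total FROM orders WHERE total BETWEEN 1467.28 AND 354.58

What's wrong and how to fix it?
Bug: The bounds are reversed; BETWEEN a AND b requires a <= b to match anything

Fix: Write BETWEEN 354.58 AND 1467.28

Corrected query:
SELECT id, product, total FROM orders WHERE total BETWEEN 354.58 AND 1467.28

Result:
id | product | total 
---+---------+-------
1  | Mouse   | 1195.9
3  | Charger | 357.89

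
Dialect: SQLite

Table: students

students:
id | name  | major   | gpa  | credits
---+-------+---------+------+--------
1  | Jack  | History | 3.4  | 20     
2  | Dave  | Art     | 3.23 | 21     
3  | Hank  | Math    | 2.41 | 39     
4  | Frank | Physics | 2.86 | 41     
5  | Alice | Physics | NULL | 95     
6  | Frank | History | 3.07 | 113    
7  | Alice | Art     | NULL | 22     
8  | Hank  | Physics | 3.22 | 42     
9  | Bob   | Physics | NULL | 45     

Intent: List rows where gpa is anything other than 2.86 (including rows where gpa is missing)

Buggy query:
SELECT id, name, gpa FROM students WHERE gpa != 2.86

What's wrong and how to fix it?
Bug: Inequality against NULL is unknown, not true; rows with NULL are dropped

Fix: Handle NULL separately with IS NULL alongside the inequality

Corrected query:
SELECT id, name, gpa FROM students WHERE gpa != 2.86 OR gpa IS NULL

Result:
id | name  | gpa 
---+-------+-----
1  | Jack  | 3.4 
2  | Dave  | 3.23
3  | Hank  | 2.41
5  | Alice | NULL
6  | Frank | 3.07
7  | Alice | NULL
8  | Hank  | 3.22
9  | Bob   | NULL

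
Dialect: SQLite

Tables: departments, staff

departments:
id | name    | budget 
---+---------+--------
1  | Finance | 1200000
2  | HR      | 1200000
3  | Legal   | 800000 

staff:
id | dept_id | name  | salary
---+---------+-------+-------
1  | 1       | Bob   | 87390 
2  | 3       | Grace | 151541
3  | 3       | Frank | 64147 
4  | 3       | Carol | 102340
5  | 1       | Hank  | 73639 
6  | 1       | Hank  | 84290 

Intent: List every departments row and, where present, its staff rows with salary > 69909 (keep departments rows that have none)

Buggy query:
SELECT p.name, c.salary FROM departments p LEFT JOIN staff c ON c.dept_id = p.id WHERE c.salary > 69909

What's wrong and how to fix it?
Bug: Filtering c.salary in WHERE discards the NULL rows produced by LEFT JOIN, turning it into an inner join

Fix: Put 'c.salary > 69909' in the JOIN's ON clause instead of WHERE

Corrected query:
SELECT p.name, c.salary FROM departments p LEFT JOIN staff c ON c.dept_id = p.id AND c.salary > 69909

Result:
name    | salary
--------+-------
Finance | 73639 
Finance | 84290 
Finance | 87390 
HR      | NULL  
Legal   | 102340
Legal   | 151541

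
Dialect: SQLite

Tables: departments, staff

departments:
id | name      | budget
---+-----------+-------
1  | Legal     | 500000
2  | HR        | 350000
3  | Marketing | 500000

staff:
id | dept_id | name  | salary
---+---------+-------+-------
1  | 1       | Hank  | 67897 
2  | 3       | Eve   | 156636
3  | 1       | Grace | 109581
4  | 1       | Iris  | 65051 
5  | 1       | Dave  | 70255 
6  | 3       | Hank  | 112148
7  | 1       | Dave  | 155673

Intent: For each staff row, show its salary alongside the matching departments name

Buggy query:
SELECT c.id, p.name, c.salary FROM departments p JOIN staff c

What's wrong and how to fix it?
Bug: JOIN with no ON clause produces a cartesian product; every staff row pairs with every departments row

Fix: Add ON c.dept_id = p.id to the JOIN

Corrected query:
SELECT c.id, p.name, c.salary FROM departments p JOIN staff c ON c.dept_id = p.id

Result:
id | name      | salary
---+-----------+-------
1  | Legal     | 67897 
2  | Marketing | 156636
3  | Legal     | 109581
4  | Legal     | 65051 
5  | Legal     | 70255 
6  | Marketing | 112148
7  | Legal     | 155673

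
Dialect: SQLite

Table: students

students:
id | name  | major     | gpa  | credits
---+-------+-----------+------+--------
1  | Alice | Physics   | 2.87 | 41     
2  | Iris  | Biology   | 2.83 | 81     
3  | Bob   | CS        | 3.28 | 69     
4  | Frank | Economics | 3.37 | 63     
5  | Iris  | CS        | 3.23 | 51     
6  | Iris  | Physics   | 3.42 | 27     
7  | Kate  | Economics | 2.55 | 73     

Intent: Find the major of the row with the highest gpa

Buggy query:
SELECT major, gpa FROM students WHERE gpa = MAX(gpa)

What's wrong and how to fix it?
Bug: MAX(gpa) is an aggregate and cannot be used directly in WHERE

Fix: Wrap MAX in a scalar subquery so WHERE compares against a single value

Corrected query:
SELECT major, gpa FROM students WHERE gpa = (SELECT MAX(gpa) FROM students)

Result:
major   | gpa 
--------+-----
Physics | 3.42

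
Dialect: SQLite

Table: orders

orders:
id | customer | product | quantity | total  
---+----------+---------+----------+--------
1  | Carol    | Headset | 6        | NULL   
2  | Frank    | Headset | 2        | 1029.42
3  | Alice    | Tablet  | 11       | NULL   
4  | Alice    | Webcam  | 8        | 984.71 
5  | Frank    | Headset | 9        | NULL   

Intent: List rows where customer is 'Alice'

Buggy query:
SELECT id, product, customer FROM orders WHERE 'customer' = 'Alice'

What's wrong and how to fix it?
Bug: Single quotes denote string literals in SQL; the column name is being compared as a constant string

Fix: Reference the column as customer without single quotes

Corrected query:
SELECT id, product, customer FROM orders WHERE customer = 'Alice'

Result:
id | product | customer
---+---------+---------
3  | Tablet  | Alice   
4  | Webcam  | Alice   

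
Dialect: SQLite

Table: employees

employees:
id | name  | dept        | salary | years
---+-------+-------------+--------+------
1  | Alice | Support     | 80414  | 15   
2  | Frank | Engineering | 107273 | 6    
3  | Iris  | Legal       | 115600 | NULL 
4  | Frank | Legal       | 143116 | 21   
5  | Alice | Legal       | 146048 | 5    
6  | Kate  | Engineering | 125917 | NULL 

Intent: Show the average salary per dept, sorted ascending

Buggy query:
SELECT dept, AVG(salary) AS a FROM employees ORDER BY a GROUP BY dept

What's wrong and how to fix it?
Bug: GROUP BY must precede ORDER BY

Fix: Reorder: SELECT … FROM … GROUP BY … ORDER BY …

Corrected query:
SELECT dept, AVG(salary) AS a FROM employees GROUP BY dept ORDER BY a

Result:
dept        | a            
------------+--------------
Support     | 80414        
Engineering | 116595       
Legal       | 134921.333333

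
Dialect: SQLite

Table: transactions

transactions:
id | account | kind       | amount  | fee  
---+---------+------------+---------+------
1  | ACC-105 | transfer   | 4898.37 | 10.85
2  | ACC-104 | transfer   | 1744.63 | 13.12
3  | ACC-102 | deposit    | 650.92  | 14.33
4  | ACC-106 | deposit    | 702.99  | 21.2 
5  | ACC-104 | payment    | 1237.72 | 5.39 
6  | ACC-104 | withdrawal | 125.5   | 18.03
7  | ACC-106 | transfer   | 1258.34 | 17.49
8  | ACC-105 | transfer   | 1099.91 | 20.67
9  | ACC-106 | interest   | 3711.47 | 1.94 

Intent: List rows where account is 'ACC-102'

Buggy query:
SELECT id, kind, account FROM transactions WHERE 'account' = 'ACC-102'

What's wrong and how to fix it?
Bug: 'account' in single quotes is a string literal, not the column; the comparison is literal-vs-literal and never true

Fix: Remove the quotes around the column name (or use double quotes for an identifier)

Corrected query:
SELECT id, kind, account FROM transactions WHERE account = 'ACC-102'

Result:
id | kind    | account
---+---------+--------
3  | deposit | ACC-102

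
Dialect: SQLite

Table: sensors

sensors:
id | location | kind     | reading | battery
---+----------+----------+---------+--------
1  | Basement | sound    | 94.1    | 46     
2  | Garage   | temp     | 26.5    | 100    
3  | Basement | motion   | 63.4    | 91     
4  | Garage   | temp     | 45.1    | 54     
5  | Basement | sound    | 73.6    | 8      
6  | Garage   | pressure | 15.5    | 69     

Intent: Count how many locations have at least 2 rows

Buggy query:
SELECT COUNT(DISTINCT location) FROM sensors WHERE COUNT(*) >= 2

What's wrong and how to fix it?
Bug: WHERE filters individual rows, not groups, so a group-level COUNT is invalid there

Fix: Use a subquery that GROUPs and filters with HAVING, then count its rows

Corrected query:
SELECT COUNT(*) FROM (SELECT location FROM sensors GROUP BY location HAVING COUNT(*) >= 2)

Result:
COUNT(*)
--------
2       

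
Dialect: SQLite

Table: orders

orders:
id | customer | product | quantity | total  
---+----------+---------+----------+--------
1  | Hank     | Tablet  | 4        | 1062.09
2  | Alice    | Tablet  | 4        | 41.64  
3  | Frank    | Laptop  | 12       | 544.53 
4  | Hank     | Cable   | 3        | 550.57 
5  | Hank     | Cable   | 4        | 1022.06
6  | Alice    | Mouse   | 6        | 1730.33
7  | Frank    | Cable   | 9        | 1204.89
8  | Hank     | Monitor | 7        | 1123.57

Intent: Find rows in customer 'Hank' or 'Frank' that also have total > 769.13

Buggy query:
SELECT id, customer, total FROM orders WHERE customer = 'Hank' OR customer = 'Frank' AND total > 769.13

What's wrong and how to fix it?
Bug: AND binds tighter than OR, so this parses as customer = 'Hank' OR (customer = 'Frank' AND total > 769.13)

Fix: Add parentheses around the OR so the AND applies to both alternatives

Corrected query:
SELECT id, customer, total FROM orders WHERE (customer = 'Hank' OR customer = 'Frank') AND total > 769.13

Result:
id | customer | total  
---+----------+--------
1  | Hank     | 1062.09
5  | Hank     | 1022.06
7  | Frank    | 1204.89
8  | Hank     | 1123.57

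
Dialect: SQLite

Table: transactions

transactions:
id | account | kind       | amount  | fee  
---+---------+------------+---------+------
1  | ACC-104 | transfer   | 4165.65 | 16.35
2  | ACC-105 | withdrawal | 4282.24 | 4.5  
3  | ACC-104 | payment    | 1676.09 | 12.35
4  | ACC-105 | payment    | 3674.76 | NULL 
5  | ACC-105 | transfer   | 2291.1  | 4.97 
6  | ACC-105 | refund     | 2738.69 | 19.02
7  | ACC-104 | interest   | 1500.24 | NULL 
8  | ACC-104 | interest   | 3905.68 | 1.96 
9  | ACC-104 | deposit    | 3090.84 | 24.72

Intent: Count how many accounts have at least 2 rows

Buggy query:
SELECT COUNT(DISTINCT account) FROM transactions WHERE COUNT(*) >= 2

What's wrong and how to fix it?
Bug: COUNT(*) cannot appear in WHERE; the per-group count doesn't exist yet

Fix: Group first with HAVING COUNT(*) >= 2, then COUNT the resulting groups

Corrected query:
SELECT COUNT(*) FROM (SELECT account FROM transactions GROUP BY account HAVING COUNT(*) >= 2)

Result:
COUNT(*)
--------
2       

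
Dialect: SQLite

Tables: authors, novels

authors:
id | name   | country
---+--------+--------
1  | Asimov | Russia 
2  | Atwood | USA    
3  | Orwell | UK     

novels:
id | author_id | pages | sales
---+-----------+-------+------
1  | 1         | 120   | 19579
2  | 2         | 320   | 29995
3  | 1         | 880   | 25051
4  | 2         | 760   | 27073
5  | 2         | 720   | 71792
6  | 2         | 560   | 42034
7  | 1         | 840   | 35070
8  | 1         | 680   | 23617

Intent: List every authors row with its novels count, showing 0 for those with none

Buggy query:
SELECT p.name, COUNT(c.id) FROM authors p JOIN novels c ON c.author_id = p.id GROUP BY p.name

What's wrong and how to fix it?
Bug: INNER JOIN drops authors rows that have no matching novels rows

Fix: Switch to LEFT JOIN to retain unmatched parent rows

Corrected query:
SELECT p.name, COUNT(c.id) FROM authors p LEFT JOIN novels c ON c.author_id = p.id GROUP BY p.name

Result:
name   | COUNT(c.id)
-------+------------
Asimov | 4          
Atwood | 4          
Orwell | 0          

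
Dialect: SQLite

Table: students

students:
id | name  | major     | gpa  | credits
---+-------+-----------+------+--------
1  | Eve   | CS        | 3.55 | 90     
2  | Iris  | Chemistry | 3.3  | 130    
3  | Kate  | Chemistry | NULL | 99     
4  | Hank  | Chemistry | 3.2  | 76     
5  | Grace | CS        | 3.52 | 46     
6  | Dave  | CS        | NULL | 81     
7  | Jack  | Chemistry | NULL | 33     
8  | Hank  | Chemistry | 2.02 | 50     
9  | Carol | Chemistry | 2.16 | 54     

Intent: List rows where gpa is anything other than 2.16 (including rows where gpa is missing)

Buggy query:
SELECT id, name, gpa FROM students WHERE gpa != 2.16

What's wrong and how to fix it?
Bug: Inequality against NULL is unknown, not true; rows with NULL are dropped

Fix: Handle NULL separately with IS NULL alongside the inequality

Corrected query:
SELECT id, name, gpa FROM students WHERE gpa != 2.16 OR gpa IS NULL

Result:
id | name  | gpa 
---+-------+-----
1  | Eve   | 3.55
2  | Iris  | 3.3 
3  | Kate  | NULL
4  | Hank  | 3.2 
5  | Grace | 3.52
6  | Dave  | NULL
7  | Jack  | NULL
8  | Hank  | 2.02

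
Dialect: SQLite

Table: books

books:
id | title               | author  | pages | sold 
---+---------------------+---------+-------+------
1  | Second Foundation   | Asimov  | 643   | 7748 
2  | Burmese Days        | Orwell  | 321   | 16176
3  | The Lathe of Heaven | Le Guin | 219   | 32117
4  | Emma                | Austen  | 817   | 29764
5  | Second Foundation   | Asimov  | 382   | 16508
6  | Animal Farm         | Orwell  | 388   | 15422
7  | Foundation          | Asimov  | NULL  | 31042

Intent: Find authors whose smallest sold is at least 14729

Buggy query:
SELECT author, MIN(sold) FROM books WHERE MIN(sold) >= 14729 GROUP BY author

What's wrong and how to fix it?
Bug: Aggregates like MIN are computed per group after WHERE runs

Fix: Replace WHERE with HAVING after the GROUP BY

Corrected query:
SELECT author, MIN(sold) FROM books GROUP BY author HAVING MIN(sold) >= 14729

Result:
author  | MIN(sold)
--------+----------
Austen  | 29764    
Le Guin | 32117    
Orwell  | 15422    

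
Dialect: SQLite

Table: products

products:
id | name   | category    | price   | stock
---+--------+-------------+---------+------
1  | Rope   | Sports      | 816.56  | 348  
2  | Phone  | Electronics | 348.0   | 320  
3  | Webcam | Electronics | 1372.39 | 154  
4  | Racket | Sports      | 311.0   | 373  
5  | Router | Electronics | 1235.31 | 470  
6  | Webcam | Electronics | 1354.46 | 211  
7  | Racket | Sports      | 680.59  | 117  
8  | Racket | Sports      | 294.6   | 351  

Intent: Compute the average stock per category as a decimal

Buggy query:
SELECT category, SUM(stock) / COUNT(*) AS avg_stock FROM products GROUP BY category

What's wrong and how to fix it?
Bug: Both operands are integers, so '/' performs integer division and truncates

Fix: Multiply by 1.0 (or CAST to REAL) to force floating-point division

Corrected query:
SELECT category, SUM(stock) * 1.0 / COUNT(*) AS avg_stock FROM products GROUP BY category

Result:
category    | avg_stock
------------+----------
Electronics | 288.75   
Sports      | 297.25   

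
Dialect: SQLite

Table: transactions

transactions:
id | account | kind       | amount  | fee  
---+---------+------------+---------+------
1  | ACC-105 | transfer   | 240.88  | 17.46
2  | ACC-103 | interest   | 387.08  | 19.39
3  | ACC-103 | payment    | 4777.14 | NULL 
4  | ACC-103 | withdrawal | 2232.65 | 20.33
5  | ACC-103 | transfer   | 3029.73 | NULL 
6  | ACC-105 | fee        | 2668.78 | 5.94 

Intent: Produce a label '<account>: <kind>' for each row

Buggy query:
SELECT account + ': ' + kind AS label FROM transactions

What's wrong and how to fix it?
Bug: SQLite uses || for string concatenation; + coerces text to numbers (yielding 0)

Fix: Use the || operator for string concatenation

Corrected query:
SELECT account || ': ' || kind AS label FROM transactions

Result:
label              
-------------------
ACC-105: transfer  
ACC-103: interest  
ACC-103: payment   
ACC-103: withdrawal
ACC-103: transfer  
ACC-105: fee       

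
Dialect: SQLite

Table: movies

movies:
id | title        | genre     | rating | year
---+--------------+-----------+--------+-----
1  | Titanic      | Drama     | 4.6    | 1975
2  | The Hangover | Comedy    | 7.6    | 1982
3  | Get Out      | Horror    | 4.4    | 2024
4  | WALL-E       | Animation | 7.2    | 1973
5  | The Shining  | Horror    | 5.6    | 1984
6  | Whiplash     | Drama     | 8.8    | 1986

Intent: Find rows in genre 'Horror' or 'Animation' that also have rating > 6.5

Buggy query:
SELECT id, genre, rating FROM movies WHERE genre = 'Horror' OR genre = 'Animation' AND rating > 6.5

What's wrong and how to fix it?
Bug: Without parentheses, AND is evaluated before OR, so the rating filter only applies to the 'Animation' branch

Fix: Group the OR with parentheses (or use IN), then AND the threshold

Corrected query:
SELECT id, genre, rating FROM movies WHERE (genre = 'Horror' OR genre = 'Animation') AND rating > 6.5

Result:
id | genre     | rating
---+-----------+-------
4  | Animation | 7.2   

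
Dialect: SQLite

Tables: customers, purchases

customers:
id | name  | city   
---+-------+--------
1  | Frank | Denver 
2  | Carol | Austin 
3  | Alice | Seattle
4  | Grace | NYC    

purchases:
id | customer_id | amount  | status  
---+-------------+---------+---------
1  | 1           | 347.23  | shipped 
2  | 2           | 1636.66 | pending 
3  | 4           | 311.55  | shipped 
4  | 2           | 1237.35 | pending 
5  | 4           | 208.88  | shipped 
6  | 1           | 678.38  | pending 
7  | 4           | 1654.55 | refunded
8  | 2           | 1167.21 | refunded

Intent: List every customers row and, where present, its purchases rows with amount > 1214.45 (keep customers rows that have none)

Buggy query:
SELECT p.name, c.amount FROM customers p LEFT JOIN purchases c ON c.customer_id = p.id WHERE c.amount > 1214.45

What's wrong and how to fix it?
Bug: A WHERE condition on the right-hand table after LEFT JOIN drops unmatched parents

Fix: Move the right-table condition into the ON clause so unmatched parents are kept

Corrected query:
SELECT p.name, c.amount FROM customers p LEFT JOIN purchases c ON c.customer_id = p.id AND c.amount > 1214.45

Result:
name  | amount 
------+--------
Frank | NULL   
Carol | 1237.35
Carol | 1636.66
Alice | NULL   
Grace | 1654.55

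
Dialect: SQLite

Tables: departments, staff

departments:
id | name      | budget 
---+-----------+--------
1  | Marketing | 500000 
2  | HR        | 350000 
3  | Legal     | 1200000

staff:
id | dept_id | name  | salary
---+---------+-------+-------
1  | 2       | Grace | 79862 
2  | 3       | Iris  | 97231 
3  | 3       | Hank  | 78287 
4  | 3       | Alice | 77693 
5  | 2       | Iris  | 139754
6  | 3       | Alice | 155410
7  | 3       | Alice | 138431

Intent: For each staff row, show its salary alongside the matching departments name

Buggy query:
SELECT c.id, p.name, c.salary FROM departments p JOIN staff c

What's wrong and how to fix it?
Bug: Missing join condition: each staff row is matched to all departments rows instead of just its own

Fix: Add ON c.dept_id = p.id to the JOIN

Corrected query:
SELECT c.id, p.name, c.salary FROM departments p JOIN staff c ON c.dept_id = p.id

Result:
id | name  | salary
---+-------+-------
1  | HR    | 79862 
2  | Legal | 97231 
3  | Legal | 78287 
4  | Legal | 77693 
5  | HR    | 139754
6  | Legal | 155410
7  | Legal | 138431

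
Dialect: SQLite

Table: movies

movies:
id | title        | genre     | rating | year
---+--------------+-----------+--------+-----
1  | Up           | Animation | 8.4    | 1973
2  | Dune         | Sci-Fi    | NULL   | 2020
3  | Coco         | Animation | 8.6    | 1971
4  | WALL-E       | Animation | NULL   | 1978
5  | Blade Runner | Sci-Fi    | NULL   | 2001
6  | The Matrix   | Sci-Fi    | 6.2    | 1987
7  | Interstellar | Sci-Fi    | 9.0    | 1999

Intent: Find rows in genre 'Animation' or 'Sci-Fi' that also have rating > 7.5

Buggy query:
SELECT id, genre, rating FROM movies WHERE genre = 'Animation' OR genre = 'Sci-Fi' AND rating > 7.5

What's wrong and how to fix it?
Bug: AND binds tighter than OR, so this parses as genre = 'Animation' OR (genre = 'Sci-Fi' AND rating > 7.5)

Fix: Group the OR with parentheses (or use IN), then AND the threshold

Corrected query:
SELECT id, genre, rating FROM movies WHERE (genre = 'Animation' OR genre = 'Sci-Fi') AND rating > 7.5

Result:
id | genre     | rating
---+-----------+-------
1  | Animation | 8.4   
3  | Animation | 8.6   
7  | Sci-Fi    | 9     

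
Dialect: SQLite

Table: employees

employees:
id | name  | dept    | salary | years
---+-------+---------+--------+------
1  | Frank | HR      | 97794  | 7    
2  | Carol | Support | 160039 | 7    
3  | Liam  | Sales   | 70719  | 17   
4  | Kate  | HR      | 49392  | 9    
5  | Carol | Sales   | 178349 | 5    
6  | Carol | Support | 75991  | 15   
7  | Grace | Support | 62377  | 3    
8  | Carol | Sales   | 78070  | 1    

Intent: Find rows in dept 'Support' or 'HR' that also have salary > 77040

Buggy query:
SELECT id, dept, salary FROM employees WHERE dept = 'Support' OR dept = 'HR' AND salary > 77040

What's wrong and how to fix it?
Bug: AND binds tighter than OR, so this parses as dept = 'Support' OR (dept = 'HR' AND salary > 77040)

Fix: Add parentheses around the OR so the AND applies to both alternatives

Corrected query:
SELECT id, dept, salary FROM employees WHERE (dept = 'Support' OR dept = 'HR') AND salary > 77040

Result:
id | dept    | salary
---+---------+-------
1  | HR      | 97794 
2  | Support | 160039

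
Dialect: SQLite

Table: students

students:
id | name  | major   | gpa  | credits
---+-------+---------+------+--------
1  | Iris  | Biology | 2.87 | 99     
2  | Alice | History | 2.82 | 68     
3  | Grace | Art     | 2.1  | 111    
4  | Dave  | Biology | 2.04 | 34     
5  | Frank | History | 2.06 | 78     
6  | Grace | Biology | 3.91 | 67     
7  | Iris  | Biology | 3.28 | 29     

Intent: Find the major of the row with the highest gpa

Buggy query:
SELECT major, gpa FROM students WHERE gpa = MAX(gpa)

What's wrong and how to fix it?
Bug: WHERE is evaluated per row; an aggregate over the whole table isn't defined there

Fix: Wrap MAX in a scalar subquery so WHERE compares against a single value

Corrected query:
SELECT major, gpa FROM students WHERE gpa = (SELECT MAX(gpa) FROM students)

Result:
major   | gpa 
--------+-----
Biology | 3.91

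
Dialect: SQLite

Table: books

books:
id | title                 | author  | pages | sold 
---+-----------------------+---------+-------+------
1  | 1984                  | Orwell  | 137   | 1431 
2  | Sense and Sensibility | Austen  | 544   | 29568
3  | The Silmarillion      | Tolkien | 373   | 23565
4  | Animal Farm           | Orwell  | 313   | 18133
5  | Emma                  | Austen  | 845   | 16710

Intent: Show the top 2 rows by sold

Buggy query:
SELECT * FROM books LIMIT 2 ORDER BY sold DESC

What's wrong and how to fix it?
Bug: ORDER BY cannot follow LIMIT; LIMIT is the final clause

Fix: Swap the clauses: ORDER BY first, then LIMIT

Corrected query:
SELECT * FROM books ORDER BY sold DESC LIMIT 2

Result:
id | title                 | author  | pages | sold 
---+-----------------------+---------+-------+------
2  | Sense and Sensibility | Austen  | 544   | 29568
3  | The Silmarillion      | Tolkien | 373   | 23565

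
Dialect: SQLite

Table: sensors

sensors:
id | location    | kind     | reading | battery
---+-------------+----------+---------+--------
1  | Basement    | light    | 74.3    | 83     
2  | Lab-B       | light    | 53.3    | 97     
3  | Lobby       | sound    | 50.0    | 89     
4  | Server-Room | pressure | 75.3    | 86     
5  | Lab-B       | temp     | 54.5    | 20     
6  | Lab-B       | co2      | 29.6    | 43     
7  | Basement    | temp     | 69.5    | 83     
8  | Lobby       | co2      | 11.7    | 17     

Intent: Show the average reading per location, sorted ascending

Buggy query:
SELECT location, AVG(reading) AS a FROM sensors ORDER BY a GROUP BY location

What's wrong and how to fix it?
Bug: GROUP BY must precede ORDER BY

Fix: Reorder: SELECT … FROM … GROUP BY … ORDER BY …

Corrected query:
SELECT location, AVG(reading) AS a FROM sensors GROUP BY location ORDER BY a

Result:
location    | a    
------------+------
Lobby       | 30.85
Lab-B       | 45.8 
Basement    | 71.9 
Server-Room | 75.3 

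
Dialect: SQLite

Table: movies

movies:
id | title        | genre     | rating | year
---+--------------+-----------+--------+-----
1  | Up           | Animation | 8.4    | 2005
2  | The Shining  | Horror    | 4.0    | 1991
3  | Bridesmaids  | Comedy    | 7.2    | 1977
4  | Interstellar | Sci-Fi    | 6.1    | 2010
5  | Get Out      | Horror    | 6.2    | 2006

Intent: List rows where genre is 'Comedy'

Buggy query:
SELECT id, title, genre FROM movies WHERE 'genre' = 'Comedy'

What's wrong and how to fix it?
Bug: 'genre' in single quotes is a string literal, not the column; the comparison is literal-vs-literal and never true

Fix: Remove the quotes around the column name (or use double quotes for an identifier)

Corrected query:
SELECT id, title, genre FROM movies WHERE genre = 'Comedy'

Result:
id | title       | genre 
---+-------------+-------
3  | Bridesmaids | Comedy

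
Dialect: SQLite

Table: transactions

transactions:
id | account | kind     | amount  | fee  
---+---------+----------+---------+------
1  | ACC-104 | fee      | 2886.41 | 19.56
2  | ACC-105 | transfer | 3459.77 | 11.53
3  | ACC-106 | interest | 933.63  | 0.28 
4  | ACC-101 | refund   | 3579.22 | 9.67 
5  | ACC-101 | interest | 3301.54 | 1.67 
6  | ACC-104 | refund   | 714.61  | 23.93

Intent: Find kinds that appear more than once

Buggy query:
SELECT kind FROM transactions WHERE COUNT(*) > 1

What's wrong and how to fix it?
Bug: COUNT(*) is an aggregate and cannot be used in WHERE

Fix: GROUP BY kind, then filter groups with HAVING COUNT(*) > 1

Corrected query:
SELECT kind FROM transactions GROUP BY kind HAVING COUNT(*) > 1

Result:
kind    
--------
interest
refund  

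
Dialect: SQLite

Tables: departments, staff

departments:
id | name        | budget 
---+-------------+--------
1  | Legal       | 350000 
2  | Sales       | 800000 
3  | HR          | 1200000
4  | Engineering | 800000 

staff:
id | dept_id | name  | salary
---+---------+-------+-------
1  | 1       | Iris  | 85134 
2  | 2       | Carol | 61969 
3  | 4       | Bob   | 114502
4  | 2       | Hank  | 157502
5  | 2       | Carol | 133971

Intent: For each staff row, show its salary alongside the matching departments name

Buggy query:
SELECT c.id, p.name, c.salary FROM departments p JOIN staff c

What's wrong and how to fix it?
Bug: Missing join condition: each staff row is matched to all departments rows instead of just its own

Fix: Add ON c.dept_id = p.id to the JOIN

Corrected query:
SELECT c.id, p.name, c.salary FROM departments p JOIN staff c ON c.dept_id = p.id

Result:
id | name        | salary
---+-------------+-------
1  | Legal       | 85134 
2  | Sales       | 61969 
3  | Engineering | 114502
4  | Sales       | 157502
5  | Sales       | 133971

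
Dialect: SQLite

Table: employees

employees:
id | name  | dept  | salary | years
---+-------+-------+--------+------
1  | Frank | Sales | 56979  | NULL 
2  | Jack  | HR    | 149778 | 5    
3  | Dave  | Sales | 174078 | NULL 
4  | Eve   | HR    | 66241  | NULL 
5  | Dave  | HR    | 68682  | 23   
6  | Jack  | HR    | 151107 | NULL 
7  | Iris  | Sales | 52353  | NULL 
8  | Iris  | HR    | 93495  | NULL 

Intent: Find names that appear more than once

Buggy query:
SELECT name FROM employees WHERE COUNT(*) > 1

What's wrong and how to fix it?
Bug: COUNT(*) is an aggregate and cannot be used in WHERE

Fix: GROUP BY name, then filter groups with HAVING COUNT(*) > 1

Corrected query:
SELECT name FROM employees GROUP BY name HAVING COUNT(*) > 1

Result:
name
----
Dave
Iris
Jack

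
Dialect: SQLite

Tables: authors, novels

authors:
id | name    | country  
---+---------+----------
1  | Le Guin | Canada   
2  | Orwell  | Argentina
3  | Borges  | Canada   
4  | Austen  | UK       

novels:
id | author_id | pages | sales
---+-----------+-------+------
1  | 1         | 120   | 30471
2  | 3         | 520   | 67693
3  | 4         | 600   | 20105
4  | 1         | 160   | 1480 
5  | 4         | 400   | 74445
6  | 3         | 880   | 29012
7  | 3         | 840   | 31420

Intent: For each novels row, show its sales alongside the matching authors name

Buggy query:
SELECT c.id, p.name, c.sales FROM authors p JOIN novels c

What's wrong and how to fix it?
Bug: Missing join condition: each novels row is matched to all authors rows instead of just its own

Fix: Specify the join condition linking the foreign key to the parent id

Corrected query:
SELECT c.id, p.name, c.sales FROM authors p JOIN novels c ON c.author_id = p.id

Result:
id | name    | sales
---+---------+------
1  | Le Guin | 30471
2  | Borges  | 67693
3  | Austen  | 20105
4  | Le Guin | 1480 
5  | Austen  | 74445
6  | Borges  | 29012
7  | Borges  | 31420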